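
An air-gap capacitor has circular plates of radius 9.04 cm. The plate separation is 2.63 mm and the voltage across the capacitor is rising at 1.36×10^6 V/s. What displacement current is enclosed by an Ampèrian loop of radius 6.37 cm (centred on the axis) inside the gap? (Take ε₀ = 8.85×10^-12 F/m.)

I_d = C dV/dt with C = ε₀πR²/d = 8.638×10^-11 F, so I_d = (8.638×10^-11)(1.36×10^6) = 1.175×10^-4 A.
Through an area πr² the displacement current is I_d·(πr²/πR²) = I_d (r/R)² = 5.83×10^-5 A.

5.83×10^-5 A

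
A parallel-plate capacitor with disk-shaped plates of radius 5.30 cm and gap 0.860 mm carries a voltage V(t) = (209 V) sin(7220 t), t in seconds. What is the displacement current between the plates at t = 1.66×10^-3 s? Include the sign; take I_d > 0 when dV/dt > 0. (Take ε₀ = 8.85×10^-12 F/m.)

C = ε₀A/d = (8.85×10^-12)(8.825×10^-3)/(8.60×10^-4) = 9.082×10^-11 F. dV/dt = V₀ω·cos(ωt); at ωt = 11.9852 rad this factor is 0.8358.
I_d = C dV/dt = (9.082×10^-11)(209)(7220)(0.8358) = 1.15×10^-4 A.

1.15×10^-4 A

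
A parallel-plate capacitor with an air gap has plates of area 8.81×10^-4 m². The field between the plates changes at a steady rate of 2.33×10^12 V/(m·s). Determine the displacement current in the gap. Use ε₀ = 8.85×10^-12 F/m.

I_d = ε₀ A (dE/dt) = (8.85×10^-12)(8.81×10^-4 m²)(2.33×10^12) = 0.0182 A.

0.0182 A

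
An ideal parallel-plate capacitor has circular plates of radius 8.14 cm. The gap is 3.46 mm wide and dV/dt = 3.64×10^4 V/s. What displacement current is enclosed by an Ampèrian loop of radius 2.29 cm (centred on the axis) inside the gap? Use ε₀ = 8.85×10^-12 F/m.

1.53×10^-7 A

dE/dt = (dV/dt)/d = 1.052×10^7 V/(m·s); I_d = ε₀(πR²)(dE/dt) = (8.85×10^-12)(0.02082)(1.052×10^7) = 1.938×10^-6 A.
Since J_d is uniform, the enclosed fraction is (r/R)² = 0.07914, giving I_d,enc = 1.53×10^-7 A.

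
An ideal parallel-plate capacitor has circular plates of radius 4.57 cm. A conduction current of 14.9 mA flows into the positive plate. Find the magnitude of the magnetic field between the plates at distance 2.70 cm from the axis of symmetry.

By continuity the displacement current in the gap matches the conduction current: I_d = 0.0149 A.
An Ampèrian loop of radius r encloses a fraction (r/R)² of I_d. Then B·2πr = μ₀ I_d (r/R)², giving B = μ₀ I_d r/(2πR²) = 3.85×10^-8 T.

3.85×10^-8 T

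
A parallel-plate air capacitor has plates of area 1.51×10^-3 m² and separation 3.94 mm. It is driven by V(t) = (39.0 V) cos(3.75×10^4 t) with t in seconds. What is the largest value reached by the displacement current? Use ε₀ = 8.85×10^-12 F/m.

4.96×10^-6 A

The displacement current equals the conduction current C dV/dt, which peaks at C V₀ ω.
With C = ε₀A/d = (8.85×10^-12)(1.51×10^-3)/(3.94×10^-3) = 3.392×10^-12 F and ω = 3.75×10^4 rad/s, I_d,max = (3.392×10^-12)(39.0)(3.75×10^4) = 4.96×10^-6 A.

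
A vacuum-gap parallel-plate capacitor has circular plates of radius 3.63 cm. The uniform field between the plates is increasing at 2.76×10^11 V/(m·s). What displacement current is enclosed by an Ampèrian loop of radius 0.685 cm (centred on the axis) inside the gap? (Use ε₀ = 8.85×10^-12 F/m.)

3.60×10^-4 A

Through the whole plate area (πR² = 4.140×10^-3 m²), I_d = ε₀ πR² dE/dt = 0.01011 A.
Since J_d is uniform, the enclosed fraction is (r/R)² = 0.03561, giving I_d,enc = 3.60×10^-4 A.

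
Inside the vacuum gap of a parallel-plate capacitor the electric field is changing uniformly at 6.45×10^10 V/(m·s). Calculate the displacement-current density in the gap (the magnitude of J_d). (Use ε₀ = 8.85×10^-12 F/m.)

J_d = ε₀ ∂E/∂t, so J_d = 0.571 A/m².

0.571 A/m²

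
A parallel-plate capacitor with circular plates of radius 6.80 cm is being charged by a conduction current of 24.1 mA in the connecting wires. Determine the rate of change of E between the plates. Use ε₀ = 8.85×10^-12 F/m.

By continuity, I_d in the gap equals the 24.1 mA flowing in the wire.
Inverting I_d = ε₀ A dE/dt gives dE/dt = 0.0241 / (8.85×10^-12 · 0.01453) = 1.87×10^11 V/(m·s).

1.87×10^11 V/(m·s)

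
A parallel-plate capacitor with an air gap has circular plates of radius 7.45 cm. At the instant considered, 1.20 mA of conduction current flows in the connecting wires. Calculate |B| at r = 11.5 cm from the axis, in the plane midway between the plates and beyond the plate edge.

2.09×10^-9 T

Between the plates the displacement current equals the wire current: I_d = 1.20 mA = 1.20×10^-3 A.
With r > R the enclosed displacement current is the full I_d; B = μ₀ I_d / (2πr) = 2.09×10^-9 T.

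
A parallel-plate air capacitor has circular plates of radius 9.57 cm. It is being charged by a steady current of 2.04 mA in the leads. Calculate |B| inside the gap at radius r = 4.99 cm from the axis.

No conduction current crosses the gap, so I_d there equals the 2.04×10^-3 A in the leads.
∮B·dl = μ₀ I_d,enc with I_d,enc = I_d r²/R² = 5.546×10^-4 A; so B = μ₀ I_d,enc/(2πr) = 2.22×10^-9 T.

2.22×10^-9 T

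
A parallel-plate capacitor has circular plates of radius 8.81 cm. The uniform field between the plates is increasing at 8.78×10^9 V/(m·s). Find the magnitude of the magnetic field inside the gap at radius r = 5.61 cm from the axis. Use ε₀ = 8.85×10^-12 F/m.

Total displacement current: I_d = ε₀(πR²)(dE/dt) = (8.85×10^-12)(0.02438)(8.78×10^9) = 1.894×10^-3 A.
For r < R the Ampère–Maxwell law gives B(2πr) = μ₀ I_d (r²/R²), so B = μ₀ I_d r/(2πR²) = (4π×10^-7)(1.894×10^-3)(0.0561)/(2π·0.0881²) = 2.74×10^-9 T.

2.74×10^-9 T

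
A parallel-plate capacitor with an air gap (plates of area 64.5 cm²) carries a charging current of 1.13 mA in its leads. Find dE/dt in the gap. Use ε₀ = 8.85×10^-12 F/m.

The displacement current between the plates equals the conduction current, I_d = 1.13 mA.
Inverting I_d = ε₀ A dE/dt gives dE/dt = 1.13×10^-3 / (8.85×10^-12 · 6.45×10^-3) = 1.98×10^10 V/(m·s).

1.98×10^10 V/(m·s)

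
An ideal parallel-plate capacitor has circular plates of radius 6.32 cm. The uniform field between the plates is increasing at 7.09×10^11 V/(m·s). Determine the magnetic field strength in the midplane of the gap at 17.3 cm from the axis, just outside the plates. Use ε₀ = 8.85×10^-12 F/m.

9.10×10^-8 T

I_d = ε₀ dΦ_E/dt = ε₀ πR² (dE/dt) = (8.85×10^-12)(0.01255)(7.09×10^11) = 0.07875 A through the full plate area.
Outside the plates the loop encloses all of I_d, so B·2πr = μ₀ I_d and B = 9.10×10^-8 T.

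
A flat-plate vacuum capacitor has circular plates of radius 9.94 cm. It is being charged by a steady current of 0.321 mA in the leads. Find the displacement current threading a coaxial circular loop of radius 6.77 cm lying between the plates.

1.49×10^-4 A

No conduction current crosses the gap, so I_d there equals the 3.21×10^-4 A in the leads.
The field is uniform, so I_d,enc = I_d (r/R)² = (3.21×10^-4)(6.77/9.94)² = 1.49×10^-4 A.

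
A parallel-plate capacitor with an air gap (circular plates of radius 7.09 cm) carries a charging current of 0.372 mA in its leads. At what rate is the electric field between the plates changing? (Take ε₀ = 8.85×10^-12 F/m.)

2.66×10^9 V/(m·s)

Charge continuity gives I_d = I = 3.72×10^-4 A between the plates.
Since I_d = ε₀ A dE/dt, dE/dt = I_d/(ε₀A) = (3.72×10^-4)/((8.85×10^-12)(0.01579)) = 2.66×10^9 V/(m·s).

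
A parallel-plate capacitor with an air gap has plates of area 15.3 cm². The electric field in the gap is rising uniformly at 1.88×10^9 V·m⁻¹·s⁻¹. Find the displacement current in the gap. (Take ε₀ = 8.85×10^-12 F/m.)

The displacement current is ε₀ times dΦ_E/dt = ε₀ A dE/dt = (8.85×10^-12)(1.53×10^-3)(1.88×10^9) = 2.55×10^-5 A.

2.55×10^-5 A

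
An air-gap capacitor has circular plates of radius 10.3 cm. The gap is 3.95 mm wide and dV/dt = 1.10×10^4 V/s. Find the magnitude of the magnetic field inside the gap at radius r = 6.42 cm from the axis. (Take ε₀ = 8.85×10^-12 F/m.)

I_d = C dV/dt with C = ε₀πR²/d = 7.468×10^-11 F, so I_d = (7.468×10^-11)(1.10×10^4) = 8.215×10^-7 A.
For r < R the Ampère–Maxwell law gives B(2πr) = μ₀ I_d (r²/R²), so B = μ₀ I_d r/(2πR²) = (4π×10^-7)(8.215×10^-7)(0.0642)/(2π·0.103²) = 9.94×10^-13 T.

9.94×10^-13 T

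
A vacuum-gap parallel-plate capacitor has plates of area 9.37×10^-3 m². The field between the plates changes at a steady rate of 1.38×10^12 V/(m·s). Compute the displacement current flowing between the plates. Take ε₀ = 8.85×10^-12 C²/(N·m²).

0.114 A

I_d = ε₀ A (dE/dt) = (8.85×10^-12)(9.37×10^-3 m²)(1.38×10^12) = 0.114 A.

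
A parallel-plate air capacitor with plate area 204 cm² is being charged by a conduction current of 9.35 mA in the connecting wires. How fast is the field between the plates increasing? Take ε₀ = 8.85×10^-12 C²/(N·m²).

Charge continuity gives I_d = I = 9.35×10^-3 A between the plates.
Since I_d = ε₀ A dE/dt, dE/dt = I_d/(ε₀A) = (9.35×10^-3)/((8.85×10^-12)(0.0204)) = 5.18×10^10 V/(m·s).

5.18×10^10 V/(m·s)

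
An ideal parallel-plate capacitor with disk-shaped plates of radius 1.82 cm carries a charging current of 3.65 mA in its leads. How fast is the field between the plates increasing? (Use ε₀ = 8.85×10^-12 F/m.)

3.96×10^11 V/(m·s)

The displacement current between the plates equals the conduction current, I_d = 3.65 mA.
Then dE/dt = I_d/(ε₀A) = 3.96×10^11 V/(m·s).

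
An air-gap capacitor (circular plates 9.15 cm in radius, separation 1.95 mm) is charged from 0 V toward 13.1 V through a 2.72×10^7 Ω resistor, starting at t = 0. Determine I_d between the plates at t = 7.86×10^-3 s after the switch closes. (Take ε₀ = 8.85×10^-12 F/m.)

4.28×10^-8 A

With C = ε₀A/d = (8.85×10^-12)(0.02630)/(1.95×10^-3) = 1.194×10^-10 F, the time constant is τ = RC = 3.248×10^-3 s, so t/τ = 2.420 and e^(−t/τ) = 0.08892.
I_d = I_cond = (V₀/R) e^(−t/τ) = (4.816×10^-7)(0.08892) = 4.28×10^-8 A.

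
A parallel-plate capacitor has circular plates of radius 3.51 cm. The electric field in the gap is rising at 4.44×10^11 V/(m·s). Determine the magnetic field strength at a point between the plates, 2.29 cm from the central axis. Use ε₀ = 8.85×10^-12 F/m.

5.65×10^-8 T

Through the whole plate area (πR² = 3.870×10^-3 m²), I_d = ε₀ πR² dE/dt = 0.01521 A.
∮B·dl = μ₀ I_d,enc with I_d,enc = I_d r²/R² = 6.474×10^-3 A; so B = μ₀ I_d,enc/(2πr) = 5.65×10^-8 T.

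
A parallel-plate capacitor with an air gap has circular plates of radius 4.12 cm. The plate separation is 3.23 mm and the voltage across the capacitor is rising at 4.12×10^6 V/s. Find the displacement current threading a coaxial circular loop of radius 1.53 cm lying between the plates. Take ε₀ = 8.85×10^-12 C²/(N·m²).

I_d = C dV/dt with C = ε₀πR²/d = 1.461×10^-11 F, so I_d = (1.461×10^-11)(4.12×10^6) = 6.019×10^-5 A.
Through an area πr² the displacement current is I_d·(πr²/πR²) = I_d (r/R)² = 8.30×10^-6 A.

8.30×10^-6 A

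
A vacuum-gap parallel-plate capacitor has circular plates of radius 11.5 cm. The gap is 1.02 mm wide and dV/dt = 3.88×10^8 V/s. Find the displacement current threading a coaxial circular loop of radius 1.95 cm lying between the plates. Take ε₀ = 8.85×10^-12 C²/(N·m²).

With E = V/d, dE/dt = 3.804×10^11 V/(m·s) and πR² = 0.04155 m², giving I_d = ε₀ πR² dE/dt = 0.1399 A.
Since J_d is uniform, the enclosed fraction is (r/R)² = 0.02875, giving I_d,enc = 4.02×10^-3 A.

4.02×10^-3 A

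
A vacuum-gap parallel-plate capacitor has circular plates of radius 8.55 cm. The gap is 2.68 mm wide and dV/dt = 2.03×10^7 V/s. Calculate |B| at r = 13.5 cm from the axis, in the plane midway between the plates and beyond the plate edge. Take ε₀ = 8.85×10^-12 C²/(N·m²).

2.28×10^-9 T

dE/dt = (dV/dt)/d = 7.575×10^9 V/(m·s); I_d = ε₀(πR²)(dE/dt) = (8.85×10^-12)(0.02297)(7.575×10^9) = 1.540×10^-3 A.
Outside the plates the loop encloses all of I_d, so B·2πr = μ₀ I_d and B = 2.28×10^-9 T.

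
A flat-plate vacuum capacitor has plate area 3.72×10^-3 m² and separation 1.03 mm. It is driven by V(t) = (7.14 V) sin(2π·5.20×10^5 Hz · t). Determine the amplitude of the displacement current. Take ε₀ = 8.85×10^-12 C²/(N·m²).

7.46×10^-4 A

C = ε₀A/d = (8.85×10^-12)(3.72×10^-3)/(1.03×10^-3) = 3.196×10^-11 F; ω = 2πf = 3.267×10^6 rad/s.
I_d = C dV/dt, so |I_d|_max = C V₀ ω = (3.196×10^-11)(7.14)(3.267×10^6) = 7.46×10^-4 A.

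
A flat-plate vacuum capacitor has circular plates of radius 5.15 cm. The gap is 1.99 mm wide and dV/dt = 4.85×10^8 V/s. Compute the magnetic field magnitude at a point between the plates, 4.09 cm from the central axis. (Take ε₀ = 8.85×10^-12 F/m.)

With E = V/d, dE/dt = 2.437×10^11 V/(m·s) and πR² = 8.332×10^-3 m², giving I_d = ε₀ πR² dE/dt = 0.01797 A.
For r < R the Ampère–Maxwell law gives B(2πr) = μ₀ I_d (r²/R²), so B = μ₀ I_d r/(2πR²) = (4π×10^-7)(0.01797)(0.0409)/(2π·0.0515²) = 5.54×10^-8 T.

5.54×10^-8 T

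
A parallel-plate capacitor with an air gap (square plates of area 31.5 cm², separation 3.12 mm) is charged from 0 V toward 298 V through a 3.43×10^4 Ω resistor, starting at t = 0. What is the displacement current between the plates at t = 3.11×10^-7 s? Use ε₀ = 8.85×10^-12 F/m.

3.15×10^-3 A

C = ε₀A/d = (8.85×10^-12)(3.15×10^-3)/(3.12×10^-3) = 8.935×10^-12 F and τ = RC = 3.065×10^-7 s. I_d in the gap equals the RC charging current.
I_d(t) = (V₀/R) e^(−t/τ) = 8.688×10^-3 · e^(−1.015) = 3.15×10^-3 A.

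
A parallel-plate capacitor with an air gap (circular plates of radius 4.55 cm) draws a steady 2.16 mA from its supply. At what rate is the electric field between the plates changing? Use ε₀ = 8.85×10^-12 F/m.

3.75×10^10 V/(m·s)

By continuity, I_d in the gap equals the 2.16 mA flowing in the wire.
Inverting I_d = ε₀ A dE/dt gives dE/dt = 2.16×10^-3 / (8.85×10^-12 · 6.504×10^-3) = 3.75×10^10 V/(m·s).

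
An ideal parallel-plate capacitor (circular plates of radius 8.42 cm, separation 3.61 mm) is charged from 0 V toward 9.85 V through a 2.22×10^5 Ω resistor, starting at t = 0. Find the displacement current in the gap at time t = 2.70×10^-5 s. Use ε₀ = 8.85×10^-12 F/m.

C = ε₀A/d = (8.85×10^-12)(0.02227)/(3.61×10^-3) = 5.460×10^-11 F, so τ = RC = 1.212×10^-5 s.
The conduction current is I(t) = (V₀/R) e^(−t/τ), and the displacement current between the plates equals it.
t/τ = 2.228; I_d = (9.85/2.22×10^5) · e^(−2.228) = (4.437×10^-5)(0.1077) = 4.78×10^-6 A.

4.78×10^-6 A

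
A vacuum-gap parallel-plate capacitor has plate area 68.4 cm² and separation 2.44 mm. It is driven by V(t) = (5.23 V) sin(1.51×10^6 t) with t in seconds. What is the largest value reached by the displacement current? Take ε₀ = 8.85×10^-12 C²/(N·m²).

1.96×10^-4 A

C = ε₀A/d = (8.85×10^-12)(6.84×10^-3)/(2.44×10^-3) = 2.481×10^-11 F; ω = 1.51×10^6 rad/s.
I_d = C dV/dt, so |I_d|_max = C V₀ ω = (2.481×10^-11)(5.23)(1.51×10^6) = 1.96×10^-4 A.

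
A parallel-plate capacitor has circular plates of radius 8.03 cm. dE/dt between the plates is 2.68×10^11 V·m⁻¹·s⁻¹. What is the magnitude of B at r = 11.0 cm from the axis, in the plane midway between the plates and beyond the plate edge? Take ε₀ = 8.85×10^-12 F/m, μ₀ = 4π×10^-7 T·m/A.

8.74×10^-8 T

I_d = ε₀ dΦ_E/dt = ε₀ πR² (dE/dt) = (8.85×10^-12)(0.02026)(2.68×10^11) = 0.04805 A through the full plate area.
With r > R the enclosed displacement current is the full I_d; B = μ₀ I_d / (2πr) = 8.74×10^-8 T.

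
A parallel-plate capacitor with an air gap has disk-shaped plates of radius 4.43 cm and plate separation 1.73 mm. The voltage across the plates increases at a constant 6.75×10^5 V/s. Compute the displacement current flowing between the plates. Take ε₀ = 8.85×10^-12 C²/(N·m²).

2.13×10^-5 A

C = ε₀A/d = (8.85×10^-12)(6.165×10^-3)/(1.73×10^-3) = 3.154×10^-11 F.
I_d = C dV/dt = (3.154×10^-11)(6.75×10^5) = 2.13×10^-5 A.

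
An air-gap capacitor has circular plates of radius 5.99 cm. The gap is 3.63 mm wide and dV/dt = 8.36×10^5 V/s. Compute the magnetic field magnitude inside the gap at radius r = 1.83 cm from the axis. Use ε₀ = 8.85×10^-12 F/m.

2.34×10^-11 T

With E = V/d, dE/dt = 2.303×10^8 V/(m·s) and πR² = 0.01127 m², giving I_d = ε₀ πR² dE/dt = 2.297×10^-5 A.
∮B·dl = μ₀ I_d,enc with I_d,enc = I_d r²/R² = 2.144×10^-6 A; so B = μ₀ I_d,enc/(2πr) = 2.34×10^-11 T.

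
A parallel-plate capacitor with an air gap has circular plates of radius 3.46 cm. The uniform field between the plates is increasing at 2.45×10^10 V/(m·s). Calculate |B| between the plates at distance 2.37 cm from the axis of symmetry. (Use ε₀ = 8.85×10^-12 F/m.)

3.23×10^-9 T

I_d = ε₀ dΦ_E/dt = ε₀ πR² (dE/dt) = (8.85×10^-12)(3.761×10^-3)(2.45×10^10) = 8.155×10^-4 A through the full plate area.
For r < R the Ampère–Maxwell law gives B(2πr) = μ₀ I_d (r²/R²), so B = μ₀ I_d r/(2πR²) = (4π×10^-7)(8.155×10^-4)(0.0237)/(2π·0.0346²) = 3.23×10^-9 T.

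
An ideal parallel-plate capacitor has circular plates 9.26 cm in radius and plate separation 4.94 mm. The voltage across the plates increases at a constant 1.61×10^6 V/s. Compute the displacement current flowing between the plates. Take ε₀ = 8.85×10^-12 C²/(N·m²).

7.77×10^-5 A

The displacement current equals the charging current C dV/dt. With C = ε₀A/d = (8.85×10^-12)(0.02694)/(4.94×10^-3) = 4.826×10^-11 F, I_d = (4.826×10^-11)(1.61×10^6) = 7.77×10^-5 A.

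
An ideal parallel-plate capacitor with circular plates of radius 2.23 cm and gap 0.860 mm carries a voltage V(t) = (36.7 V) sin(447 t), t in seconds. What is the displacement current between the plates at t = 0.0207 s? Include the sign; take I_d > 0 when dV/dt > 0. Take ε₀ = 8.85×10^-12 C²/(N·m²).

C = ε₀A/d = (8.85×10^-12)(1.562×10^-3)/(8.60×10^-4) = 1.607×10^-11 F. dV/dt = V₀ω·cos(ωt); at ωt = 9.2529 rad this factor is -0.9853.
I_d = C dV/dt = (1.607×10^-11)(36.7)(447)(-0.9853) = -2.60×10^-7 A.

-2.60×10^-7 A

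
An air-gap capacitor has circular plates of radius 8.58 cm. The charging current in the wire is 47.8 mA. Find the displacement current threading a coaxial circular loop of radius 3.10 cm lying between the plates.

By continuity the displacement current in the gap matches the conduction current: I_d = 0.0478 A.
The field is uniform, so I_d,enc = I_d (r/R)² = (0.0478)(3.10/8.58)² = 6.24×10^-3 A.

6.24×10^-3 A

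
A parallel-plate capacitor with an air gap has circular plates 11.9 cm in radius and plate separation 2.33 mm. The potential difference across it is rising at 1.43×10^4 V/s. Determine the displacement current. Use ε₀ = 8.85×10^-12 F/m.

C = ε₀A/d = (8.85×10^-12)(0.04449)/(2.33×10^-3) = 1.690×10^-10 F.
I_d = C dV/dt = (1.690×10^-10)(1.43×10^4) = 2.42×10^-6 A.

2.42×10^-6 A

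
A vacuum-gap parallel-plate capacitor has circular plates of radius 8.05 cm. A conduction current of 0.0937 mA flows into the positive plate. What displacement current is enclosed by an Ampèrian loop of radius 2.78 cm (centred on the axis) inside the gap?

No conduction current crosses the gap, so I_d there equals the 9.37×10^-5 A in the leads.
Through an area πr² the displacement current is I_d·(πr²/πR²) = I_d (r/R)² = 1.12×10^-5 A.

1.12×10^-5 A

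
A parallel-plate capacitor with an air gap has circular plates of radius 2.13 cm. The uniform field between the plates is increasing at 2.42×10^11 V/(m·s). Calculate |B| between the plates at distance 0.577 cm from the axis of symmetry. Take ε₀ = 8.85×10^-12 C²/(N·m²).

I_d = ε₀ dΦ_E/dt = ε₀ πR² (dE/dt) = (8.85×10^-12)(1.425×10^-3)(2.42×10^11) = 3.052×10^-3 A through the full plate area.
An Ampèrian loop of radius r encloses a fraction (r/R)² of I_d. Then B·2πr = μ₀ I_d (r/R)², giving B = μ₀ I_d r/(2πR²) = 7.76×10^-9 T.

7.76×10^-9 T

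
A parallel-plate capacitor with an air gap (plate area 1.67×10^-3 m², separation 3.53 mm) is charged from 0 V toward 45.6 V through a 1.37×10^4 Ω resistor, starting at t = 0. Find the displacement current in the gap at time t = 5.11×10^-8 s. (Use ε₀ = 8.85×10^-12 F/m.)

With C = ε₀A/d = (8.85×10^-12)(1.67×10^-3)/(3.53×10^-3) = 4.187×10^-12 F, the time constant is τ = RC = 5.736×10^-8 s, so t/τ = 0.8909 and e^(−t/τ) = 0.4103.
I_d = I_cond = (V₀/R) e^(−t/τ) = (3.328×10^-3)(0.4103) = 1.37×10^-3 A.

1.37×10^-3 A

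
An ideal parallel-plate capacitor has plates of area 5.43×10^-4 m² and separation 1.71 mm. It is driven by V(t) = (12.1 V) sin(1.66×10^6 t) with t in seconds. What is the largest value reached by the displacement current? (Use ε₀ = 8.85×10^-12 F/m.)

C = ε₀A/d = (8.85×10^-12)(5.43×10^-4)/(1.71×10^-3) = 2.810×10^-12 F; ω = 1.66×10^6 rad/s.
I_d = C dV/dt, so |I_d|_max = C V₀ ω = (2.810×10^-12)(12.1)(1.66×10^6) = 5.64×10^-5 A.

5.64×10^-5 A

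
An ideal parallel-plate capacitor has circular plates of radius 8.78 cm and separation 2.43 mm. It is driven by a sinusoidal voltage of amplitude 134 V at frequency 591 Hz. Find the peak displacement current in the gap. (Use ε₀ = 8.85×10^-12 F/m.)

4.39×10^-5 A

C = ε₀A/d = (8.85×10^-12)(0.02422)/(2.43×10^-3) = 8.821×10^-11 F; ω = 2πf = 3713 rad/s.
I_d = C dV/dt, so |I_d|_max = C V₀ ω = (8.821×10^-11)(134)(3713) = 4.39×10^-5 A.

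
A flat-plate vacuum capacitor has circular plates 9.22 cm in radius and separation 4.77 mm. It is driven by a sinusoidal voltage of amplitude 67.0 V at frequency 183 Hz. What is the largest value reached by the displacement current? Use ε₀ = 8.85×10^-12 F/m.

C = ε₀A/d = (8.85×10^-12)(0.02671)/(4.77×10^-3) = 4.956×10^-11 F; ω = 2πf = 1150 rad/s.
I_d = C dV/dt, so |I_d|_max = C V₀ ω = (4.956×10^-11)(67.0)(1150) = 3.82×10^-6 A.

3.82×10^-6 A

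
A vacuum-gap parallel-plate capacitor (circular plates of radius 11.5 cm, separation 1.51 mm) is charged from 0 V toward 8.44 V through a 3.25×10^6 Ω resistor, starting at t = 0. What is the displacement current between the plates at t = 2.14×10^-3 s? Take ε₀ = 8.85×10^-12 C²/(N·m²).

C = ε₀A/d = (8.85×10^-12)(0.04155)/(1.51×10^-3) = 2.435×10^-10 F and τ = RC = 7.914×10^-4 s. I_d in the gap equals the RC charging current.
I_d(t) = (V₀/R) e^(−t/τ) = 2.597×10^-6 · e^(−2.704) = 1.74×10^-7 A.

1.74×10^-7 A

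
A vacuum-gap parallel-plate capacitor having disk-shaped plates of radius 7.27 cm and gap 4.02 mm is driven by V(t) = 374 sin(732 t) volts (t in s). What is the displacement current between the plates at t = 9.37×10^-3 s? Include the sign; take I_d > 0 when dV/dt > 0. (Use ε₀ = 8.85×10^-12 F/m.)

dE/dt = (V₀ω/d)·cos(ωt) with ωt = 6.85884 rad: (374)(732)(0.8388)/(4.02×10^-3) = 5.712×10^7 V/(m·s).
I_d = ε₀ A dE/dt = (8.85×10^-12)(0.01660)(5.712×10^7) = 8.39×10^-6 A.

8.39×10^-6 A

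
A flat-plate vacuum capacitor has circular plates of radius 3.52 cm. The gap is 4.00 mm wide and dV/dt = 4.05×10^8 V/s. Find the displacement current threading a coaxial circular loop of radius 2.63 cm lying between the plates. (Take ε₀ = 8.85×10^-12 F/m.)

1.95×10^-3 A

With E = V/d, dE/dt = 1.012×10^11 V/(m·s) and πR² = 3.893×10^-3 m², giving I_d = ε₀ πR² dE/dt = 3.487×10^-3 A.
The field is uniform, so I_d,enc = I_d (r/R)² = (3.487×10^-3)(2.63/3.52)² = 1.95×10^-3 A.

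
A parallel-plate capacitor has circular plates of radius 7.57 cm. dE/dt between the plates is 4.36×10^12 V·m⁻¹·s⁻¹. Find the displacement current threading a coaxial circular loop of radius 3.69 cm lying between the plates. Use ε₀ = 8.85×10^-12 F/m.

0.165 A

I_d = ε₀ dΦ_E/dt = ε₀ πR² (dE/dt) = (8.85×10^-12)(0.01800)(4.36×10^12) = 0.6945 A through the full plate area.
Since J_d is uniform, the enclosed fraction is (r/R)² = 0.2376, giving I_d,enc = 0.165 A.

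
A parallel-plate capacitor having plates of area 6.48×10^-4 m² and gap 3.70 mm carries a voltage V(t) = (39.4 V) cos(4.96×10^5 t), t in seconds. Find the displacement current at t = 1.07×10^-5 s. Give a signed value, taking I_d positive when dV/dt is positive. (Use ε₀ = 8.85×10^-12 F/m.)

C = ε₀A/d = (8.85×10^-12)(6.48×10^-4)/(3.70×10^-3) = 1.550×10^-12 F. dV/dt = V₀ω·−sin(ωt); at ωt = 5.3072 rad this factor is 0.8283.
I_d = C dV/dt = (1.550×10^-12)(39.4)(4.96×10^5)(0.8283) = 2.51×10^-5 A.

2.51×10^-5 A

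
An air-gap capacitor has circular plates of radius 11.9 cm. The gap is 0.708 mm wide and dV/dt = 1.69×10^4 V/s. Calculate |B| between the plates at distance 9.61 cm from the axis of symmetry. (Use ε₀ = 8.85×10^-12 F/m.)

dE/dt = (dV/dt)/d = 2.387×10^7 V/(m·s); I_d = ε₀(πR²)(dE/dt) = (8.85×10^-12)(0.04449)(2.387×10^7) = 9.398×10^-6 A.
For r < R the Ampère–Maxwell law gives B(2πr) = μ₀ I_d (r²/R²), so B = μ₀ I_d r/(2πR²) = (4π×10^-7)(9.398×10^-6)(0.0961)/(2π·0.119²) = 1.28×10^-11 T.

1.28×10^-11 T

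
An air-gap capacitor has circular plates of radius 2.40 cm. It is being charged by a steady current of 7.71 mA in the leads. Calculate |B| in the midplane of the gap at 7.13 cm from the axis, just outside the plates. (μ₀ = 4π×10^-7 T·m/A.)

2.16×10^-8 T

No conduction current crosses the gap, so I_d there equals the 7.71×10^-3 A in the leads.
With r > R the enclosed displacement current is the full I_d; B = μ₀ I_d / (2πr) = 2.16×10^-8 T.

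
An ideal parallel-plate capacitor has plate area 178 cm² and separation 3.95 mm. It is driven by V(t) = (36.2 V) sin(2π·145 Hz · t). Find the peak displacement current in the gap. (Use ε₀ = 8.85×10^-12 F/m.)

1.32×10^-6 A

(dE/dt)_max = V₀ω/d = 8.350×10^6 V/(m·s); ω = 2πf = 911.1 rad/s.
I_d,max = ε₀ A (dE/dt)_max = (8.85×10^-12)(0.0178)(8.350×10^6) = 1.32×10^-6 A.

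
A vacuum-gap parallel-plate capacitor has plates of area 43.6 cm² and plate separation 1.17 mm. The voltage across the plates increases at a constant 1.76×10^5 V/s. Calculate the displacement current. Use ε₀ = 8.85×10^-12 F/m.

5.80×10^-6 A

E = V/d so dE/dt = (dV/dt)/d = 1.504×10^8 V/(m·s), and I_d = ε₀ A dE/dt = (8.85×10^-12)(4.36×10^-3)(1.504×10^8) = 5.80×10^-6 A.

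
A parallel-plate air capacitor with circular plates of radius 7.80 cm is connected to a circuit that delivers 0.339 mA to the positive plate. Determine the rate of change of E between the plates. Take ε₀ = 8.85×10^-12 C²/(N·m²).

By continuity, I_d in the gap equals the 0.339 mA flowing in the wire.
Inverting I_d = ε₀ A dE/dt gives dE/dt = 3.39×10^-4 / (8.85×10^-12 · 0.01911) = 2.00×10^9 V/(m·s).

2.00×10^9 V/(m·s)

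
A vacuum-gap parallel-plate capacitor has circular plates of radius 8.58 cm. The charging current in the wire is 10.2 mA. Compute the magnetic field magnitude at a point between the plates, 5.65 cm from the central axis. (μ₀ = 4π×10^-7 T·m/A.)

No conduction current crosses the gap, so I_d there equals the 0.0102 A in the leads.
∮B·dl = μ₀ I_d,enc with I_d,enc = I_d r²/R² = 4.423×10^-3 A; so B = μ₀ I_d,enc/(2πr) = 1.57×10^-8 T.

1.57×10^-8 T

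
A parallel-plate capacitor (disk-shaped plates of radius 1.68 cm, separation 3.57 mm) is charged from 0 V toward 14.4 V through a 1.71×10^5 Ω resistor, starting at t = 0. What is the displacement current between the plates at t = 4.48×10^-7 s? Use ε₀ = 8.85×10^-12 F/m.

C = ε₀A/d = (8.85×10^-12)(8.867×10^-4)/(3.57×10^-3) = 2.198×10^-12 F and τ = RC = 3.759×10^-7 s. I_d in the gap equals the RC charging current.
I_d(t) = (V₀/R) e^(−t/τ) = 8.421×10^-5 · e^(−1.192) = 2.56×10^-5 A.

2.56×10^-5 A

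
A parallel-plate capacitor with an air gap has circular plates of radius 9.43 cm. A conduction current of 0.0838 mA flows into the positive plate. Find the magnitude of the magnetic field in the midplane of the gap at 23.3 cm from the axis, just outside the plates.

7.19×10^-11 T

Between the plates the displacement current equals the wire current: I_d = 0.0838 mA = 8.38×10^-5 A.
Outside the plates the loop encloses all of I_d, so B·2πr = μ₀ I_d and B = 7.19×10^-11 T.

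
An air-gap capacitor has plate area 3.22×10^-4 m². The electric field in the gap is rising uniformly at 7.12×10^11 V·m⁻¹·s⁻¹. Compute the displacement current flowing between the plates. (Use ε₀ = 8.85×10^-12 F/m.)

The displacement current is ε₀ times dΦ_E/dt = ε₀ A dE/dt = (8.85×10^-12)(3.22×10^-4)(7.12×10^11) = 2.03×10^-3 A.

2.03×10^-3 A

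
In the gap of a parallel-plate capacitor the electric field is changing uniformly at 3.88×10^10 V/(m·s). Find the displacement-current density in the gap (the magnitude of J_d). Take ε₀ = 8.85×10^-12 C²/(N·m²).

0.343 A/m²

J_d = ε₀ dE/dt = (8.85×10^-12)(3.88×10^10) = 0.343 A/m².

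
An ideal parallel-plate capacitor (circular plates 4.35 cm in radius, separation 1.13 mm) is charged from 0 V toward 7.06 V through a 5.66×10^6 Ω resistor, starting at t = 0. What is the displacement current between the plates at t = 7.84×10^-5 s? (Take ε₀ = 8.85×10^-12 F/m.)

With C = ε₀A/d = (8.85×10^-12)(5.945×10^-3)/(1.13×10^-3) = 4.656×10^-11 F, the time constant is τ = RC = 2.635×10^-4 s, so t/τ = 0.2975 and e^(−t/τ) = 0.7427.
I_d = I_cond = (V₀/R) e^(−t/τ) = (1.247×10^-6)(0.7427) = 9.26×10^-7 A.

9.26×10^-7 A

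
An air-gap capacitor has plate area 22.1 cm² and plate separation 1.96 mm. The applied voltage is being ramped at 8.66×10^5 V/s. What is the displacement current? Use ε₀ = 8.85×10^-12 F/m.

8.64×10^-6 A

The displacement current equals the charging current C dV/dt. With C = ε₀A/d = (8.85×10^-12)(2.21×10^-3)/(1.96×10^-3) = 9.979×10^-12 F, I_d = (9.979×10^-12)(8.66×10^5) = 8.64×10^-6 A.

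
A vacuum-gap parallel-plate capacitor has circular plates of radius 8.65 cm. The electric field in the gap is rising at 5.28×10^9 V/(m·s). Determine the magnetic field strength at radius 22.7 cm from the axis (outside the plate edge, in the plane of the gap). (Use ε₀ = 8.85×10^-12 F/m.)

9.68×10^-10 T

I_d = ε₀ dΦ_E/dt = ε₀ πR² (dE/dt) = (8.85×10^-12)(0.02351)(5.28×10^9) = 1.099×10^-3 A through the full plate area.
Outside the plates the loop encloses all of I_d, so B·2πr = μ₀ I_d and B = 9.68×10^-10 T.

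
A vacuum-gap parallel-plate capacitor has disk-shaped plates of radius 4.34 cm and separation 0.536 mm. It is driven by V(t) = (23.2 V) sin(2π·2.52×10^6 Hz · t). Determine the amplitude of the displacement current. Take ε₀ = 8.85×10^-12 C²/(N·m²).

C = ε₀A/d = (8.85×10^-12)(5.917×10^-3)/(5.36×10^-4) = 9.770×10^-11 F; ω = 2πf = 1.583×10^7 rad/s.
I_d = C dV/dt, so |I_d|_max = C V₀ ω = (9.770×10^-11)(23.2)(1.583×10^7) = 0.0359 A.

0.0359 A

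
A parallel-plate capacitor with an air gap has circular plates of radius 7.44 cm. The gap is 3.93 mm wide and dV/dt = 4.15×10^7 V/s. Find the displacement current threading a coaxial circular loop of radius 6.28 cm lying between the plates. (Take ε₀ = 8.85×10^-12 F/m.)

dE/dt = (dV/dt)/d = 1.056×10^10 V/(m·s); I_d = ε₀(πR²)(dE/dt) = (8.85×10^-12)(0.01739)(1.056×10^10) = 1.625×10^-3 A.
Since J_d is uniform, the enclosed fraction is (r/R)² = 0.7125, giving I_d,enc = 1.16×10^-3 A.

1.16×10^-3 A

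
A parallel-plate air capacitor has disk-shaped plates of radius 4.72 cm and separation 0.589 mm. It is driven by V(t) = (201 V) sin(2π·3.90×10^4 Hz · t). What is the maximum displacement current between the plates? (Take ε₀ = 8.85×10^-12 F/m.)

(dE/dt)_max = V₀ω/d = 8.361×10^10 V/(m·s); ω = 2πf = 2.450×10^5 rad/s.
I_d,max = ε₀ A (dE/dt)_max = (8.85×10^-12)(6.999×10^-3)(8.361×10^10) = 5.18×10^-3 A.

5.18×10^-3 A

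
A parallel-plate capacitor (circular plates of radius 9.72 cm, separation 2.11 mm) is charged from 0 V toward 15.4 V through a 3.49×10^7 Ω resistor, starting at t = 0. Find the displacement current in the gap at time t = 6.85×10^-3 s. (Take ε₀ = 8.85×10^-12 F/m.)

With C = ε₀A/d = (8.85×10^-12)(0.02968)/(2.11×10^-3) = 1.245×10^-10 F, the time constant is τ = RC = 4.345×10^-3 s, so t/τ = 1.577 and e^(−t/τ) = 0.2066.
I_d = I_cond = (V₀/R) e^(−t/τ) = (4.413×10^-7)(0.2066) = 9.12×10^-8 A.

9.12×10^-8 A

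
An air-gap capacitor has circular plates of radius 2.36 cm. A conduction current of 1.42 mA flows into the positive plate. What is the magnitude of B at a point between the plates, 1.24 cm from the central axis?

No conduction current crosses the gap, so I_d there equals the 1.42×10^-3 A in the leads.
For r < R the Ampère–Maxwell law gives B(2πr) = μ₀ I_d (r²/R²), so B = μ₀ I_d r/(2πR²) = (4π×10^-7)(1.42×10^-3)(0.0124)/(2π·0.0236²) = 6.32×10^-9 T.

6.32×10^-9 T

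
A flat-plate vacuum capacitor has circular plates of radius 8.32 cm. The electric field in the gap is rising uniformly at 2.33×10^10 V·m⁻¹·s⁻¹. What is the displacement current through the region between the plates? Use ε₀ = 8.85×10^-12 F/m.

4.48×10^-3 A

I_d = ε₀ A (dE/dt) = (8.85×10^-12)(0.02175 m²)(2.33×10^10) = 4.48×10^-3 A.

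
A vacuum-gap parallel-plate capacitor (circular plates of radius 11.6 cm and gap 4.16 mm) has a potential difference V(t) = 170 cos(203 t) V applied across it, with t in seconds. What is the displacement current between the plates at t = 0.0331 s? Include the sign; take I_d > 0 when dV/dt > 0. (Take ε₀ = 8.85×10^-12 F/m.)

-1.31×10^-6 A

dE/dt = (V₀ω/d)·−sin(ωt) with ωt = 6.7193 rad: (170)(203)(-0.4224)/(4.16×10^-3) = -3.504×10^6 V/(m·s).
I_d = ε₀ A dE/dt = (8.85×10^-12)(0.04227)(-3.504×10^6) = -1.31×10^-6 A.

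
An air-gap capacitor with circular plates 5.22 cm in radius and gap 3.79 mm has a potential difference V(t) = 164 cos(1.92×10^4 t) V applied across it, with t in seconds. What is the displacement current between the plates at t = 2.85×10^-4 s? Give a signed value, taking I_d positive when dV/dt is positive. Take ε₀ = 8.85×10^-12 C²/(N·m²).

dE/dt = (V₀ω/d)·−sin(ωt) with ωt = 5.472 rad: (164)(1.92×10^4)(0.7251)/(3.79×10^-3) = 6.024×10^8 V/(m·s).
I_d = ε₀ A dE/dt = (8.85×10^-12)(8.560×10^-3)(6.024×10^8) = 4.56×10^-5 A.

4.56×10^-5 A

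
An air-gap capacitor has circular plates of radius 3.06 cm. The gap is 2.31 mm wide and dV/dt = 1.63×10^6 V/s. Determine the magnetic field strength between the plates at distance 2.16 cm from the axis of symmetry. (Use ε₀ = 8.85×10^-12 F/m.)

8.48×10^-11 T

I_d = C dV/dt with C = ε₀πR²/d = 1.127×10^-11 F, so I_d = (1.127×10^-11)(1.63×10^6) = 1.837×10^-5 A.
∮B·dl = μ₀ I_d,enc with I_d,enc = I_d r²/R² = 9.153×10^-6 A; so B = μ₀ I_d,enc/(2πr) = 8.48×10^-11 T.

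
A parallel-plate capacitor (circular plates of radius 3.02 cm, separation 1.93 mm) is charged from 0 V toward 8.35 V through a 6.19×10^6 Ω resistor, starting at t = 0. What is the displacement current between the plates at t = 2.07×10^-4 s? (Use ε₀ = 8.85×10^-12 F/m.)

1.06×10^-7 A

C = ε₀A/d = (8.85×10^-12)(2.865×10^-3)/(1.93×10^-3) = 1.314×10^-11 F and τ = RC = 8.134×10^-5 s. I_d in the gap equals the RC charging current.
I_d(t) = (V₀/R) e^(−t/τ) = 1.349×10^-6 · e^(−2.545) = 1.06×10^-7 A.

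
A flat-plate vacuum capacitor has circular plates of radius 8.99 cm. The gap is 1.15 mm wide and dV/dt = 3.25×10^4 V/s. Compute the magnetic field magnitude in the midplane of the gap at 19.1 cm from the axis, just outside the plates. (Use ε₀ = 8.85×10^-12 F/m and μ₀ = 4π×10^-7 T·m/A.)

6.65×10^-12 T

I_d = C dV/dt with C = ε₀πR²/d = 1.954×10^-10 F, so I_d = (1.954×10^-10)(3.25×10^4) = 6.350×10^-6 A.
Outside the plates the loop encloses all of I_d, so B·2πr = μ₀ I_d and B = 6.65×10^-12 T.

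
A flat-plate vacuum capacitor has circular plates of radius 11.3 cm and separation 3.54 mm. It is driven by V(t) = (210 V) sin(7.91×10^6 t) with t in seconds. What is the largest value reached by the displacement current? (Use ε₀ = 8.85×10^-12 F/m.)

0.167 A

C = ε₀A/d = (8.85×10^-12)(0.04011)/(3.54×10^-3) = 1.003×10^-10 F; ω = 7.91×10^6 rad/s.
I_d = C dV/dt, so |I_d|_max = C V₀ ω = (1.003×10^-10)(210)(7.91×10^6) = 0.167 A.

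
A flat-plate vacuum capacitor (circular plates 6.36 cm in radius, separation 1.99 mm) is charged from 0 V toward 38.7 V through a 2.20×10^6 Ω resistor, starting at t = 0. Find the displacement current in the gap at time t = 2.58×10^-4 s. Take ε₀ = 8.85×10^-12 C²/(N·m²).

C = ε₀A/d = (8.85×10^-12)(0.01271)/(1.99×10^-3) = 5.652×10^-11 F and τ = RC = 1.243×10^-4 s. I_d in the gap equals the RC charging current.
I_d(t) = (V₀/R) e^(−t/τ) = 1.759×10^-5 · e^(−2.076) = 2.21×10^-6 A.

2.21×10^-6 A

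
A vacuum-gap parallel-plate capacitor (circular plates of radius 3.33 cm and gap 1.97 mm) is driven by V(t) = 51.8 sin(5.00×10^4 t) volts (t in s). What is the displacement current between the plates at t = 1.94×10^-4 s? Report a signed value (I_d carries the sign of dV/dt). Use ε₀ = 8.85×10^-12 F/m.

C = ε₀A/d = (8.85×10^-12)(3.484×10^-3)/(1.97×10^-3) = 1.565×10^-11 F. dV/dt = V₀ω·cos(ωt); at ωt = 9.7 rad this factor is -0.9624.
I_d = C dV/dt = (1.565×10^-11)(51.8)(5.00×10^4)(-0.9624) = -3.90×10^-5 A.

-3.90×10^-5 A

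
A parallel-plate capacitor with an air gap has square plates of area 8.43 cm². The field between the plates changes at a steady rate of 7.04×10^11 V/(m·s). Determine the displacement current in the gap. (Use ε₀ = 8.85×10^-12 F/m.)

5.25×10^-3 A

With a uniform field, Φ_E = EA, so I_d = ε₀ A dE/dt = 5.25×10^-3 A.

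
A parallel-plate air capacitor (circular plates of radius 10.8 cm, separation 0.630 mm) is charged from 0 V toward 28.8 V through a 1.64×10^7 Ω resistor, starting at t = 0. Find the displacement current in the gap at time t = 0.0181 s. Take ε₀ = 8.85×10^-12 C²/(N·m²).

C = ε₀A/d = (8.85×10^-12)(0.03664)/(6.30×10^-4) = 5.147×10^-10 F, so τ = RC = 8.441×10^-3 s.
The conduction current is I(t) = (V₀/R) e^(−t/τ), and the displacement current between the plates equals it.
t/τ = 2.144; I_d = (28.8/1.64×10^7) · e^(−2.144) = (1.756×10^-6)(0.1172) = 2.06×10^-7 A.

2.06×10^-7 A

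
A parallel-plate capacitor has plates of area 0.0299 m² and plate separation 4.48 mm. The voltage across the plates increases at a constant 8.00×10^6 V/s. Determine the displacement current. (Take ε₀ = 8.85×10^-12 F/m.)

4.73×10^-4 A

C = ε₀A/d = (8.85×10^-12)(0.0299)/(4.48×10^-3) = 5.907×10^-11 F.
I_d = C dV/dt = (5.907×10^-11)(8.00×10^6) = 4.73×10^-4 A.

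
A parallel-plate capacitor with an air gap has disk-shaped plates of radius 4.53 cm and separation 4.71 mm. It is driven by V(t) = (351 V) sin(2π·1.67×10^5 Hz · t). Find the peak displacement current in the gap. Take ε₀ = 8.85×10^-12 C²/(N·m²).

The displacement current equals the conduction current C dV/dt, which peaks at C V₀ ω.
With C = ε₀A/d = (8.85×10^-12)(6.447×10^-3)/(4.71×10^-3) = 1.211×10^-11 F and ω = 2πf = 1.049×10^6 rad/s, I_d,max = (1.211×10^-11)(351)(1.049×10^6) = 4.46×10^-3 A.

4.46×10^-3 A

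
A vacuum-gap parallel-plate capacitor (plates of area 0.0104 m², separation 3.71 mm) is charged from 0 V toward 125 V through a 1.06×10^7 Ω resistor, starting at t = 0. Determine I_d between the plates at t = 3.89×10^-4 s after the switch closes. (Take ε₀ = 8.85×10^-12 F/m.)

2.69×10^-6 A

With C = ε₀A/d = (8.85×10^-12)(0.0104)/(3.71×10^-3) = 2.481×10^-11 F, the time constant is τ = RC = 2.630×10^-4 s, so t/τ = 1.479 and e^(−t/τ) = 0.2279.
I_d = I_cond = (V₀/R) e^(−t/τ) = (1.179×10^-5)(0.2279) = 2.69×10^-6 A.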